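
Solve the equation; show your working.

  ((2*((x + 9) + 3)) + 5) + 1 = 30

Step 1. [((2*((x + 9) + 3)) + 5) + 1 = 30] the outer +1 inverts by subtracting 1 ⇒ sub: (2*((x + 9) + 3)) + 5 = 29.
Step 2. [(2*((x + 9) + 3)) + 5 = 29] 5 comes off first (subtract 5), so sub: 2*((x + 9) + 3) = 24.
Step 3. [2*((x + 9) + 3) = 24] LHS = 2·(…); ÷2 both sides, so div: (x + 9) + 3 = 12.
Step 4. [(x + 9) + 3 = 12] 3 comes off first (subtract 3), so sub: x + 9 = 9.
Step 5. [x + 9 = 9] 9 comes off first (subtract 9), so sub: x = 0.

Answer: x ∈ {0}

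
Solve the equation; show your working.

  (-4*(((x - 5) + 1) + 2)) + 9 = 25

Step 1. [(-4*(((x - 5) + 1) + 2)) + 9 = 25] 9 comes off first (subtract 9). So sub: -4*(((x - 5) + 1) + 2) = 16.
Step 2. [-4*(((x - 5) + 1) + 2) = 16] leading coefficient -4: divide by -4, so div: ((x - 5) + 1) + 2 = -4.
Step 3. [((x - 5) + 1) + 2 = -4] the outer +2 inverts by subtracting 2. So sub: (x - 5) + 1 = -6.
Step 4. [(x - 5) + 1 = -6] peel the +1: subtract 1 from each side, so sub: x - 5 = -7.
Step 5. [x - 5 = -7] -5 is outermost — add 5 both sides, so sub: x = -2.

Answer: x ∈ {-2}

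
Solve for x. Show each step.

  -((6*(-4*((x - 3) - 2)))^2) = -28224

Step 1. [-((6*(-4*((x - 3) - 2)))^2) = -28224] leading − — multiply by −1, so neg: (6*(-4*((x - 3) - 2)))^2 = 28224.
Step 2. [(6*(-4*((x - 3) - 2)))^2 = 28224] √ both sides: 28224 ≥ 0 gives two branches, so sqrt: 6*(-4*((x - 3) - 2)) = 168 or -168.
Step 3. [6*(-4*((x - 3) - 2)) = 168 or -168] 6 out front; divide by 6 ⇒ div: -4*((x - 3) - 2) = 28 or -28.
Step 4. [-4*((x - 3) - 2) = 28 or -28] -4 out front; divide by -4 ⇒ div: (x - 3) - 2 = -7 or 7.
Step 5. [(x - 3) - 2 = -7 or 7] peel the -2: add 2 from each side, so sub: x - 3 = -5 or 9.
Step 6. [x - 3 = -5 or 9] the outer -3 inverts by adding 3, so sub: x = -2 or 12.

Answer: x ∈ {-2, 12}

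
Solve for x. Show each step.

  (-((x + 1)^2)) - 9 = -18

Step 1. [(-((x + 1)^2)) - 9 = -18] the outer -9 inverts by adding 9 ⇒ sub: -((x + 1)^2) = -9.
Step 2. [-((x + 1)^2) = -9] flip signs both sides. So neg: (x + 1)^2 = 9.
Step 3. [(x + 1)^2 = 9] √ both sides: 9 ≥ 0 gives two branches. So sqrt: x + 1 = 3 or -3.
Step 4. [x + 1 = 3 or -3] 1 comes off first (subtract 1), so sub: x = 2 or -4.

Answer: x ∈ {-4, 2}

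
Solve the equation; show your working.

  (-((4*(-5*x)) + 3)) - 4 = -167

Step 1. [(-((4*(-5*x)) + 3)) - 4 = -167] add 4: x sits inside (… - 4), so sub: -((4*(-5*x)) + 3) = -163.
Step 2. [-((4*(-5*x)) + 3) = -163] flip signs both sides. So neg: (4*(-5*x)) + 3 = 163.
Step 3. [(4*(-5*x)) + 3 = 163] peel the +3: subtract 3 from each side, so sub: 4*(-5*x) = 160.
Step 4. [4*(-5*x) = 160] divide by the outer 4 ⇒ div: -5*x = 40.
Step 5. [-5*x = 40] LHS = -5·(…); ÷-5 both sides, so div: x = -8.

Answer: x ∈ {-8}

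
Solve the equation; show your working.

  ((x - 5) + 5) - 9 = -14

Step 1. [((x - 5) + 5) - 9 = -14] -9 is outermost — add 9 both sides. So sub: (x - 5) + 5 = -5.
Step 2. [(x - 5) + 5 = -5] 5 comes off first (subtract 5). So sub: x - 5 = -10.
Step 3. [x - 5 = -10] add 5: x sits inside (… - 5), so sub: x = -5.

Answer: x ∈ {-5}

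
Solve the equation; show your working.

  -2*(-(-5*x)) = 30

Step 1. [-2*(-(-5*x)) = 30] LHS = -2·(…); ÷-2 both sides ⇒ div: -(-5*x) = -15.
Step 2. [-(-5*x) = -15] flip signs both sides, so neg: -5*x = 15.
Step 3. [-5*x = 15] leading coefficient -5: divide by -5 ⇒ div: x = -3.

Answer: x ∈ {-3}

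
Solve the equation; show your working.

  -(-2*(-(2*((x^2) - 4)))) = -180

Step 1. [-(-2*(-(2*((x^2) - 4)))) = -180] LHS negated; negate both sides, so neg: -2*(-(2*((x^2) - 4))) = 180.
Step 2. [-2*(-(2*((x^2) - 4))) = 180] LHS = -2·(…); ÷-2 both sides ⇒ div: -(2*((x^2) - 4)) = -90.
Step 3. [-(2*((x^2) - 4)) = -90] leading − — multiply by −1, so neg: 2*((x^2) - 4) = 90.
Step 4. [2*((x^2) - 4) = 90] 2 out front; divide by 2. So div: (x^2) - 4 = 45.
Step 5. [(x^2) - 4 = 45] the outer -4 inverts by adding 4. So sub: x^2 = 49.
Step 6. [x^2 = 49] LHS squared, RHS 49 ≥ 0: apply √ (±) ⇒ sqrt: x = 7 or -7.

Answer: x ∈ {-7, 7}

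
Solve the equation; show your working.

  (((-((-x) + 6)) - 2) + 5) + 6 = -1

Step 1. [(((-((-x) + 6)) - 2) + 5) + 6 = -1] 6 comes off first (subtract 6). So sub: ((-((-x) + 6)) - 2) + 5 = -7.
Step 2. [((-((-x) + 6)) - 2) + 5 = -7] 5 comes off first (subtract 5) ⇒ sub: (-((-x) + 6)) - 2 = -12.
Step 3. [(-((-x) + 6)) - 2 = -12] the outer -2 inverts by adding 2, so sub: -((-x) + 6) = -10.
Step 4. [-((-x) + 6) = -10] leading − — multiply by −1. So neg: (-x) + 6 = 10.
Step 5. [(-x) + 6 = 10] subtract 6: x sits inside (… + 6) ⇒ sub: -x = 4.
Step 6. [-x = 4] leading − — multiply by −1. So neg: x = -4.

Answer: x ∈ {-4}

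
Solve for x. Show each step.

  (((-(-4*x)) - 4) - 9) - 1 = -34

Step 1. [(((-(-4*x)) - 4) - 9) - 1 = -34] peel the -1: add 1 from each side, so sub: ((-(-4*x)) - 4) - 9 = -33.
Step 2. [((-(-4*x)) - 4) - 9 = -33] peel the -9: add 9 from each side, so sub: (-(-4*x)) - 4 = -24.
Step 3. [(-(-4*x)) - 4 = -24] -4 is outermost — add 4 both sides, so sub: -(-4*x) = -20.
Step 4. [-(-4*x) = -20] LHS negated; negate both sides. So neg: -4*x = 20.
Step 5. [-4*x = 20] -4 out front; divide by -4. So div: x = -5.

Answer: x ∈ {-5}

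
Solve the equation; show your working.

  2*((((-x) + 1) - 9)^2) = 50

Step 1. [2*((((-x) + 1) - 9)^2) = 50] leading coefficient 2: divide by 2. So div: (((-x) + 1) - 9)^2 = 25.
Step 2. [(((-x) + 1) - 9)^2 = 25] 25 ≥ 0, LHS is (·)² — take ±√, so sqrt: ((-x) + 1) - 9 = 5 or -5.
Step 3. [((-x) + 1) - 9 = 5 or -5] -9 is outermost — add 9 both sides ⇒ sub: (-x) + 1 = 14 or 4.
Step 4. [(-x) + 1 = 14 or 4] 1 comes off first (subtract 1). So sub: -x = 13 or 3.
Step 5. [-x = 13 or 3] flip signs both sides. So neg: x = -13 or -3.

Answer: x ∈ {-13, -3}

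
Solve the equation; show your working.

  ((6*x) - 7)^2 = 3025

Step 1. [((6*x) - 7)^2 = 3025] LHS squared, RHS 3025 ≥ 0: apply √ (±), so sqrt: (6*x) - 7 = 55 or -55.
Step 2. [(6*x) - 7 = 55 or -55] add 7: x sits inside (… - 7), so sub: 6*x = 62 or -48.
Step 3. [6*x = 62 or -48] leading coefficient 6: divide by 6, so div: x = 31/3 or -8.

Answer: x ∈ {-8, 31/3}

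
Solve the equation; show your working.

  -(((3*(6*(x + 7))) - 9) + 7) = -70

Step 1. [-(((3*(6*(x + 7))) - 9) + 7) = -70] leading − — multiply by −1. So neg: ((3*(6*(x + 7))) - 9) + 7 = 70.
Step 2. [((3*(6*(x + 7))) - 9) + 7 = 70] the outer +7 inverts by subtracting 7 ⇒ sub: (3*(6*(x + 7))) - 9 = 63.
Step 3. [(3*(6*(x + 7))) - 9 = 63] add 9: x sits inside (… - 9) ⇒ sub: 3*(6*(x + 7)) = 72.
Step 4. [3*(6*(x + 7)) = 72] 3 out front; divide by 3. So div: 6*(x + 7) = 24.
Step 5. [6*(x + 7) = 24] LHS = 6·(…); ÷6 both sides ⇒ div: x + 7 = 4.
Step 6. [x + 7 = 4] peel the +7: subtract 7 from each side ⇒ sub: x = -3.

Answer: x ∈ {-3}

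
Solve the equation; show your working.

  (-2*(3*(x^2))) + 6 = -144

Step 1. [(-2*(3*(x^2))) + 6 = -144] subtract 6: x sits inside (… + 6). So sub: -2*(3*(x^2)) = -150.
Step 2. [-2*(3*(x^2)) = -150] -2 out front; divide by -2 ⇒ div: 3*(x^2) = 75.
Step 3. [3*(x^2) = 75] divide by the outer 3. So div: x^2 = 25.
Step 4. [x^2 = 25] √ both sides: 25 ≥ 0 gives two branches. So sqrt: x = 5 or -5.

Answer: x ∈ {-5, 5}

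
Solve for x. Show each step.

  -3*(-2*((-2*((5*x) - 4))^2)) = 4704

Step 1. [-3*(-2*((-2*((5*x) - 4))^2)) = 4704] -3 out front; divide by -3, so div: -2*((-2*((5*x) - 4))^2) = -1568.
Step 2. [-2*((-2*((5*x) - 4))^2) = -1568] leading coefficient -2: divide by -2 ⇒ div: (-2*((5*x) - 4))^2 = 784.
Step 3. [(-2*((5*x) - 4))^2 = 784] LHS squared, RHS 784 ≥ 0: apply √ (±) ⇒ sqrt: -2*((5*x) - 4) = 28 or -28.
Step 4. [-2*((5*x) - 4) = 28 or -28] divide by the outer -2 ⇒ div: (5*x) - 4 = -14 or 14.
Step 5. [(5*x) - 4 = -14 or 14] the outer -4 inverts by adding 4 ⇒ sub: 5*x = -10 or 18.
Step 6. [5*x = -10 or 18] divide by the outer 5 ⇒ div: x = -2 or 18/5.

Answer: x ∈ {-2, 18/5}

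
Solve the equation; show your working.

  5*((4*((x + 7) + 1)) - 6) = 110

Step 1. [5*((4*((x + 7) + 1)) - 6) = 110] divide by the outer 5 ⇒ div: (4*((x + 7) + 1)) - 6 = 22.
Step 2. [(4*((x + 7) + 1)) - 6 = 22] 6 comes off first (add 6). So sub: 4*((x + 7) + 1) = 28.
Step 3. [4*((x + 7) + 1) = 28] 4·(inner) — divide through by 4 ⇒ div: (x + 7) + 1 = 7.
Step 4. [(x + 7) + 1 = 7] peel the +1: subtract 1 from each side, so sub: x + 7 = 6.
Step 5. [x + 7 = 6] peel the +7: subtract 7 from each side, so sub: x = -1.

Answer: x ∈ {-1}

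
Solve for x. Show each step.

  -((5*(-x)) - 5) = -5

Step 1. [-((5*(-x)) - 5) = -5] LHS negated; negate both sides, so neg: (5*(-x)) - 5 = 5.
Step 2. [(5*(-x)) - 5 = 5] -5 is outermost — add 5 both sides, so sub: 5*(-x) = 10.
Step 3. [5*(-x) = 10] 5 out front; divide by 5, so div: -x = 2.
Step 4. [-x = 2] LHS negated; negate both sides ⇒ neg: x = -2.

Answer: x ∈ {-2}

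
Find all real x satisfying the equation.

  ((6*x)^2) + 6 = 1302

Step 1. [((6*x)^2) + 6 = 1302] +6 is outermost — subtract 6 both sides ⇒ sub: (6*x)^2 = 1296.
Step 2. [(6*x)^2 = 1296] LHS squared, RHS 1296 ≥ 0: apply √ (±). So sqrt: 6*x = 36 or -36.
Step 3. [6*x = 36 or -36] leading coefficient 6: divide by 6 ⇒ div: x = 6 or -6.

Answer: x ∈ {-6, 6}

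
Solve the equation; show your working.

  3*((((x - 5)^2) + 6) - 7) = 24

Step 1. [3*((((x - 5)^2) + 6) - 7) = 24] LHS = 3·(…); ÷3 both sides, so div: (((x - 5)^2) + 6) - 7 = 8.
Step 2. [(((x - 5)^2) + 6) - 7 = 8] -7 is outermost — add 7 both sides, so sub: ((x - 5)^2) + 6 = 15.
Step 3. [((x - 5)^2) + 6 = 15] subtract 6: x sits inside (… + 6) ⇒ sub: (x - 5)^2 = 9.
Step 4. [(x - 5)^2 = 9] LHS squared, RHS 9 ≥ 0: apply √ (±), so sqrt: x - 5 = 3 or -3.
Step 5. [x - 5 = 3 or -3] add 5: x sits inside (… - 5). So sub: x = 8 or 2.

Answer: x ∈ {2, 8}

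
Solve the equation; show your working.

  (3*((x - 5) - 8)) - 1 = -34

Step 1. [(3*((x - 5) - 8)) - 1 = -34] add 1: x sits inside (… - 1). So sub: 3*((x - 5) - 8) = -33.
Step 2. [3*((x - 5) - 8) = -33] 3·(inner) — divide through by 3 ⇒ div: (x - 5) - 8 = -11.
Step 3. [(x - 5) - 8 = -11] add 8: x sits inside (… - 8), so sub: x - 5 = -3.
Step 4. [x - 5 = -3] 5 comes off first (add 5), so sub: x = 2.

Answer: x ∈ {2}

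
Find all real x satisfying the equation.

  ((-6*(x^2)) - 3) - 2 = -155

Step 1. [((-6*(x^2)) - 3) - 2 = -155] -2 is outermost — add 2 both sides, so sub: (-6*(x^2)) - 3 = -153.
Step 2. [(-6*(x^2)) - 3 = -153] peel the -3: add 3 from each side. So sub: -6*(x^2) = -150.
Step 3. [-6*(x^2) = -150] divide by the outer -6. So div: x^2 = 25.
Step 4. [x^2 = 25] √ both sides: 25 ≥ 0 gives two branches, so sqrt: x = 5 or -5.

Answer: x ∈ {-5, 5}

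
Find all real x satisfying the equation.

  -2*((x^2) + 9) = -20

Step 1. [-2*((x^2) + 9) = -20] LHS = -2·(…); ÷-2 both sides. So div: (x^2) + 9 = 10.
Step 2. [(x^2) + 9 = 10] the outer +9 inverts by subtracting 9, so sub: x^2 = 1.
Step 3. [x^2 = 1] √ both sides: 1 ≥ 0 gives two branches, so sqrt: x = 1 or -1.

Answer: x ∈ {-1, 1}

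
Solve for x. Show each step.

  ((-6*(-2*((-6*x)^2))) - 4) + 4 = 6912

Step 1. [((-6*(-2*((-6*x)^2))) - 4) + 4 = 6912] peel the +4: subtract 4 from each side ⇒ sub: (-6*(-2*((-6*x)^2))) - 4 = 6908.
Step 2. [(-6*(-2*((-6*x)^2))) - 4 = 6908] add 4: x sits inside (… - 4), so sub: -6*(-2*((-6*x)^2)) = 6912.
Step 3. [-6*(-2*((-6*x)^2)) = 6912] -6 out front; divide by -6. So div: -2*((-6*x)^2) = -1152.
Step 4. [-2*((-6*x)^2) = -1152] LHS = -2·(…); ÷-2 both sides. So div: (-6*x)^2 = 576.
Step 5. [(-6*x)^2 = 576] 576 ≥ 0, LHS is (·)² — take ±√, so sqrt: -6*x = 24 or -24.
Step 6. [-6*x = 24 or -24] divide by the outer -6. So div: x = -4 or 4.

Answer: x ∈ {-4, 4}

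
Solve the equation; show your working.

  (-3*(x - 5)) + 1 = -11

Step 1. [(-3*(x - 5)) + 1 = -11] 1 comes off first (subtract 1). So sub: -3*(x - 5) = -12.
Step 2. [-3*(x - 5) = -12] -3 out front; divide by -3, so div: x - 5 = 4.
Step 3. [x - 5 = 4] add 5: x sits inside (… - 5), so sub: x = 9.

Answer: x ∈ {9}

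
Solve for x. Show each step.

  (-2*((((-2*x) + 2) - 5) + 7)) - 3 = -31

Step 1. [(-2*((((-2*x) + 2) - 5) + 7)) - 3 = -31] add 3: x sits inside (… - 3), so sub: -2*((((-2*x) + 2) - 5) + 7) = -28.
Step 2. [-2*((((-2*x) + 2) - 5) + 7) = -28] LHS = -2·(…); ÷-2 both sides, so div: (((-2*x) + 2) - 5) + 7 = 14.
Step 3. [(((-2*x) + 2) - 5) + 7 = 14] subtract 7: x sits inside (… + 7) ⇒ sub: ((-2*x) + 2) - 5 = 7.
Step 4. [((-2*x) + 2) - 5 = 7] add 5: x sits inside (… - 5). So sub: (-2*x) + 2 = 12.
Step 5. [(-2*x) + 2 = 12] +2 is outermost — subtract 2 both sides. So sub: -2*x = 10.
Step 6. [-2*x = 10] LHS = -2·(…); ÷-2 both sides ⇒ div: x = -5.

Answer: x ∈ {-5}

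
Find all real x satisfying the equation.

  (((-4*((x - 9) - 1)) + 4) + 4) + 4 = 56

Step 1. [(((-4*((x - 9) - 1)) + 4) + 4) + 4 = 56] +4 is outermost — subtract 4 both sides ⇒ sub: ((-4*((x - 9) - 1)) + 4) + 4 = 52.
Step 2. [((-4*((x - 9) - 1)) + 4) + 4 = 52] the outer +4 inverts by subtracting 4. So sub: (-4*((x - 9) - 1)) + 4 = 48.
Step 3. [(-4*((x - 9) - 1)) + 4 = 48] peel the +4: subtract 4 from each side, so sub: -4*((x - 9) - 1) = 44.
Step 4. [-4*((x - 9) - 1) = 44] -4·(inner) — divide through by -4 ⇒ div: (x - 9) - 1 = -11.
Step 5. [(x - 9) - 1 = -11] the outer -1 inverts by adding 1 ⇒ sub: x - 9 = -10.
Step 6. [x - 9 = -10] peel the -9: add 9 from each side, so sub: x = -1.

Answer: x ∈ {-1}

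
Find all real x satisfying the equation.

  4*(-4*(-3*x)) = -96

Step 1. [4*(-4*(-3*x)) = -96] 4·(inner) — divide through by 4 ⇒ div: -4*(-3*x) = -24.
Step 2. [-4*(-3*x) = -24] -4 out front; divide by -4, so div: -3*x = 6.
Step 3. [-3*x = 6] divide by the outer -3, so div: x = -2.

Answer: x ∈ {-2}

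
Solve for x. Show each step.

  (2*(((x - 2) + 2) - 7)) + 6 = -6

Step 1. [(2*(((x - 2) + 2) - 7)) + 6 = -6] the outer +6 inverts by subtracting 6. So sub: 2*(((x - 2) + 2) - 7) = -12.
Step 2. [2*(((x - 2) + 2) - 7) = -12] divide by the outer 2, so div: ((x - 2) + 2) - 7 = -6.
Step 3. [((x - 2) + 2) - 7 = -6] -7 is outermost — add 7 both sides. So sub: (x - 2) + 2 = 1.
Step 4. [(x - 2) + 2 = 1] peel the +2: subtract 2 from each side. So sub: x - 2 = -1.
Step 5. [x - 2 = -1] the outer -2 inverts by adding 2 ⇒ sub: x = 1.

Answer: x ∈ {1}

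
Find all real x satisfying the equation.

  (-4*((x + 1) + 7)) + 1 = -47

Step 1. [(-4*((x + 1) + 7)) + 1 = -47] the outer +1 inverts by subtracting 1. So sub: -4*((x + 1) + 7) = -48.
Step 2. [-4*((x + 1) + 7) = -48] -4·(inner) — divide through by -4. So div: (x + 1) + 7 = 12.
Step 3. [(x + 1) + 7 = 12] +7 is outermost — subtract 7 both sides. So sub: x + 1 = 5.
Step 4. [x + 1 = 5] +1 is outermost — subtract 1 both sides ⇒ sub: x = 4.

Answer: x ∈ {4}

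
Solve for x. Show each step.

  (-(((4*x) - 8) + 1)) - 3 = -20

Step 1. [(-(((4*x) - 8) + 1)) - 3 = -20] add 3: x sits inside (… - 3). So sub: -(((4*x) - 8) + 1) = -17.
Step 2. [-(((4*x) - 8) + 1) = -17] leading − — multiply by −1 ⇒ neg: ((4*x) - 8) + 1 = 17.
Step 3. [((4*x) - 8) + 1 = 17] 1 comes off first (subtract 1) ⇒ sub: (4*x) - 8 = 16.
Step 4. [(4*x) - 8 = 16] 4 | LHS and 4 | 16: pull 4 out, so factor: x - 2 = 4.
Step 5. [x - 2 = 4] -2 is outermost — add 2 both sides, so sub: x = 6.

Answer: x ∈ {6}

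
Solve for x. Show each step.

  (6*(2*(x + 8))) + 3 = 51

Step 1. [(6*(2*(x + 8))) + 3 = 51] peel the +3: subtract 3 from each side. So sub: 6*(2*(x + 8)) = 48.
Step 2. [6*(2*(x + 8)) = 48] leading coefficient 6: divide by 6 ⇒ div: 2*(x + 8) = 8.
Step 3. [2*(x + 8) = 8] LHS = 2·(…); ÷2 both sides, so div: x + 8 = 4.
Step 4. [x + 8 = 4] subtract 8: x sits inside (… + 8). So sub: x = -4.

Answer: x ∈ {-4}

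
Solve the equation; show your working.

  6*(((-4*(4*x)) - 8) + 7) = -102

Step 1. [6*(((-4*(4*x)) - 8) + 7) = -102] divide by the outer 6 ⇒ div: ((-4*(4*x)) - 8) + 7 = -17.
Step 2. [((-4*(4*x)) - 8) + 7 = -17] subtract 7: x sits inside (… + 7), so sub: (-4*(4*x)) - 8 = -24.
Step 3. [(-4*(4*x)) - 8 = -24] common factor -4 (LHS and -24) — divide through ⇒ factor: (4*x) + 2 = 6.
Step 4. [(4*x) + 2 = 6] peel the +2: subtract 2 from each side ⇒ sub: 4*x = 4.
Step 5. [4*x = 4] divide by the outer 4, so div: x = 1.

Answer: x ∈ {1}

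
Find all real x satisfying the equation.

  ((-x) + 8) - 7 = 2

Step 1. [((-x) + 8) - 7 = 2] peel the -7: add 7 from each side, so sub: (-x) + 8 = 9.
Step 2. [(-x) + 8 = 9] subtract 8: x sits inside (… + 8), so sub: -x = 1.
Step 3. [-x = 1] flip signs both sides. So neg: x = -1.

Answer: x ∈ {-1}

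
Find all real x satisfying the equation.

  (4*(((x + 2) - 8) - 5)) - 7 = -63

Step 1. [(4*(((x + 2) - 8) - 5)) - 7 = -63] add 7: x sits inside (… - 7). So sub: 4*(((x + 2) - 8) - 5) = -56.
Step 2. [4*(((x + 2) - 8) - 5) = -56] LHS = 4·(…); ÷4 both sides ⇒ div: ((x + 2) - 8) - 5 = -14.
Step 3. [((x + 2) - 8) - 5 = -14] add 5: x sits inside (… - 5) ⇒ sub: (x + 2) - 8 = -9.
Step 4. [(x + 2) - 8 = -9] add 8: x sits inside (… - 8), so sub: x + 2 = -1.
Step 5. [x + 2 = -1] +2 is outermost — subtract 2 both sides. So sub: x = -3.

Answer: x ∈ {-3}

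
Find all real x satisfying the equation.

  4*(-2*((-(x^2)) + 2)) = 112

Step 1. [4*(-2*((-(x^2)) + 2)) = 112] 4·(inner) — divide through by 4, so div: -2*((-(x^2)) + 2) = 28.
Step 2. [-2*((-(x^2)) + 2) = 28] divide by the outer -2. So div: (-(x^2)) + 2 = -14.
Step 3. [(-(x^2)) + 2 = -14] 2 comes off first (subtract 2). So sub: -(x^2) = -16.
Step 4. [-(x^2) = -16] flip signs both sides ⇒ neg: x^2 = 16.
Step 5. [x^2 = 16] √ both sides: 16 ≥ 0 gives two branches ⇒ sqrt: x = 4 or -4.

Answer: x ∈ {-4, 4}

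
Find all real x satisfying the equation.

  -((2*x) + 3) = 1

Step 1. [-((2*x) + 3) = 1] LHS negated; negate both sides ⇒ neg: (2*x) + 3 = -1.
Step 2. [(2*x) + 3 = -1] the outer +3 inverts by subtracting 3. So sub: 2*x = -4.
Step 3. [2*x = -4] 2 out front; divide by 2. So div: x = -2.

Answer: x ∈ {-2}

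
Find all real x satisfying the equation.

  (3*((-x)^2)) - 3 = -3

Step 1. [(3*((-x)^2)) - 3 = -3] peel the -3: add 3 from each side. So sub: 3*((-x)^2) = 0.
Step 2. [3*((-x)^2) = 0] 3 out front; divide by 3. So div: (-x)^2 = 0.
Step 3. [(-x)^2 = 0] LHS squared, RHS 0 ≥ 0: apply √ (±), so sqrt: -x = 0.
Step 4. [-x = 0] leading − — multiply by −1. So neg: x = 0.

Answer: x ∈ {0}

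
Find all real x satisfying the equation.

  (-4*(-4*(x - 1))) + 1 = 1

Step 1. [(-4*(-4*(x - 1))) + 1 = 1] subtract 1: x sits inside (… + 1), so sub: -4*(-4*(x - 1)) = 0.
Step 2. [-4*(-4*(x - 1)) = 0] divide by the outer -4 ⇒ div: -4*(x - 1) = 0.
Step 3. [-4*(x - 1) = 0] -4 out front; divide by -4 ⇒ div: x - 1 = 0.
Step 4. [x - 1 = 0] the outer -1 inverts by adding 1 ⇒ sub: x = 1.

Answer: x ∈ {1}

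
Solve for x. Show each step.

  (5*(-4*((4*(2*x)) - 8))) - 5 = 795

Step 1. [(5*(-4*((4*(2*x)) - 8))) - 5 = 795] add 5: x sits inside (… - 5). So sub: 5*(-4*((4*(2*x)) - 8)) = 800.
Step 2. [5*(-4*((4*(2*x)) - 8)) = 800] 5·(inner) — divide through by 5. So div: -4*((4*(2*x)) - 8) = 160.
Step 3. [-4*((4*(2*x)) - 8) = 160] divide by the outer -4. So div: (4*(2*x)) - 8 = -40.
Step 4. [(4*(2*x)) - 8 = -40] common factor 4 (LHS and -40) — divide through, so factor: (2*x) - 2 = -10.
Step 5. [(2*x) - 2 = -10] common factor 2 (LHS and -10) — divide through, so factor: x - 1 = -5.
Step 6. [x - 1 = -5] 1 comes off first (add 1). So sub: x = -4.

Answer: x ∈ {-4}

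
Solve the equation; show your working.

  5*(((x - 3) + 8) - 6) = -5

Step 1. [5*(((x - 3) + 8) - 6) = -5] LHS = 5·(…); ÷5 both sides. So div: ((x - 3) + 8) - 6 = -1.
Step 2. [((x - 3) + 8) - 6 = -1] add 6: x sits inside (… - 6), so sub: (x - 3) + 8 = 5.
Step 3. [(x - 3) + 8 = 5] the outer +8 inverts by subtracting 8 ⇒ sub: x - 3 = -3.
Step 4. [x - 3 = -3] peel the -3: add 3 from each side. So sub: x = 0.

Answer: x ∈ {0}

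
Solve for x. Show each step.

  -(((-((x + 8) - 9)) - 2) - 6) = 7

Step 1. [-(((-((x + 8) - 9)) - 2) - 6) = 7] flip signs both sides. So neg: ((-((x + 8) - 9)) - 2) - 6 = -7.
Step 2. [((-((x + 8) - 9)) - 2) - 6 = -7] -6 is outermost — add 6 both sides, so sub: (-((x + 8) - 9)) - 2 = -1.
Step 3. [(-((x + 8) - 9)) - 2 = -1] peel the -2: add 2 from each side ⇒ sub: -((x + 8) - 9) = 1.
Step 4. [-((x + 8) - 9) = 1] flip signs both sides. So neg: (x + 8) - 9 = -1.
Step 5. [(x + 8) - 9 = -1] the outer -9 inverts by adding 9. So sub: x + 8 = 8.
Step 6. [x + 8 = 8] the outer +8 inverts by subtracting 8, so sub: x = 0.

Answer: x ∈ {0}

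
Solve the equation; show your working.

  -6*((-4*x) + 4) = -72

Step 1. [-6*((-4*x) + 4) = -72] -6·(inner) — divide through by -6 ⇒ div: (-4*x) + 4 = 12.
Step 2. [(-4*x) + 4 = 12] 4 comes off first (subtract 4) ⇒ sub: -4*x = 8.
Step 3. [-4*x = 8] -4 out front; divide by -4. So div: x = -2.

Answer: x ∈ {-2}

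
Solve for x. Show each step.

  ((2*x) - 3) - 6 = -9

Step 1. [((2*x) - 3) - 6 = -9] 6 comes off first (add 6) ⇒ sub: (2*x) - 3 = -3.
Step 2. [(2*x) - 3 = -3] -3 is outermost — add 3 both sides. So sub: 2*x = 0.
Step 3. [2*x = 0] LHS = 2·(…); ÷2 both sides, so div: x = 0.

Answer: x ∈ {0}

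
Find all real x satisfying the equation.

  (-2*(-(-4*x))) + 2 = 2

Step 1. [(-2*(-(-4*x))) + 2 = 2] common factor -2 (LHS and 2) — divide through. So factor: (-(-4*x)) - 1 = -1.
Step 2. [(-(-4*x)) - 1 = -1] peel the -1: add 1 from each side ⇒ sub: -(-4*x) = 0.
Step 3. [-(-4*x) = 0] LHS negated; negate both sides. So neg: -4*x = 0.
Step 4. [-4*x = 0] -4 out front; divide by -4. So div: x = 0.

Answer: x ∈ {0}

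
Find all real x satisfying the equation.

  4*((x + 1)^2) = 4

Step 1. [4*((x + 1)^2) = 4] 4·(inner) — divide through by 4 ⇒ div: (x + 1)^2 = 1.
Step 2. [(x + 1)^2 = 1] 1 ≥ 0, LHS is (·)² — take ±√. So sqrt: x + 1 = 1 or -1.
Step 3. [x + 1 = 1 or -1] subtract 1: x sits inside (… + 1), so sub: x = 0 or -2.

Answer: x ∈ {-2, 0}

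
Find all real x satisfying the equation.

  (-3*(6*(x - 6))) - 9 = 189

Step 1. [(-3*(6*(x - 6))) - 9 = 189] 9 comes off first (add 9). So sub: -3*(6*(x - 6)) = 198.
Step 2. [-3*(6*(x - 6)) = 198] leading coefficient -3: divide by -3 ⇒ div: 6*(x - 6) = -66.
Step 3. [6*(x - 6) = -66] leading coefficient 6: divide by 6. So div: x - 6 = -11.
Step 4. [x - 6 = -11] add 6: x sits inside (… - 6) ⇒ sub: x = -5.

Answer: x ∈ {-5}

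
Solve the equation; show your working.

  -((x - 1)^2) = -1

Step 1. [-((x - 1)^2) = -1] flip signs both sides ⇒ neg: (x - 1)^2 = 1.
Step 2. [(x - 1)^2 = 1] 1 ≥ 0, LHS is (·)² — take ±√, so sqrt: x - 1 = 1 or -1.
Step 3. [x - 1 = 1 or -1] 1 comes off first (add 1) ⇒ sub: x = 2 or 0.

Answer: x ∈ {0, 2}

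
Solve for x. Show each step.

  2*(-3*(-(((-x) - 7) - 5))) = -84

Step 1. [2*(-3*(-(((-x) - 7) - 5))) = -84] leading coefficient 2: divide by 2 ⇒ div: -3*(-(((-x) - 7) - 5)) = -42.
Step 2. [-3*(-(((-x) - 7) - 5)) = -42] leading coefficient -3: divide by -3 ⇒ div: -(((-x) - 7) - 5) = 14.
Step 3. [-(((-x) - 7) - 5) = 14] LHS negated; negate both sides ⇒ neg: ((-x) - 7) - 5 = -14.
Step 4. [((-x) - 7) - 5 = -14] add 5: x sits inside (… - 5), so sub: (-x) - 7 = -9.
Step 5. [(-x) - 7 = -9] the outer -7 inverts by adding 7, so sub: -x = -2.
Step 6. [-x = -2] flip signs both sides ⇒ neg: x = 2.

Answer: x ∈ {2}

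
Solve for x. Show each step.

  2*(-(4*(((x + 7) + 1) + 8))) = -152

Step 1. [2*(-(4*(((x + 7) + 1) + 8))) = -152] LHS = 2·(…); ÷2 both sides ⇒ div: -(4*(((x + 7) + 1) + 8)) = -76.
Step 2. [-(4*(((x + 7) + 1) + 8)) = -76] flip signs both sides, so neg: 4*(((x + 7) + 1) + 8) = 76.
Step 3. [4*(((x + 7) + 1) + 8) = 76] 4·(inner) — divide through by 4 ⇒ div: ((x + 7) + 1) + 8 = 19.
Step 4. [((x + 7) + 1) + 8 = 19] the outer +8 inverts by subtracting 8 ⇒ sub: (x + 7) + 1 = 11.
Step 5. [(x + 7) + 1 = 11] peel the +1: subtract 1 from each side, so sub: x + 7 = 10.
Step 6. [x + 7 = 10] subtract 7: x sits inside (… + 7), so sub: x = 3.

Answer: x ∈ {3}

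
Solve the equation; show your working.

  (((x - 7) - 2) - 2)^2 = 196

Step 1. [(((x - 7) - 2) - 2)^2 = 196] LHS squared, RHS 196 ≥ 0: apply √ (±) ⇒ sqrt: ((x - 7) - 2) - 2 = 14 or -14.
Step 2. [((x - 7) - 2) - 2 = 14 or -14] the outer -2 inverts by adding 2 ⇒ sub: (x - 7) - 2 = 16 or -12.
Step 3. [(x - 7) - 2 = 16 or -12] peel the -2: add 2 from each side ⇒ sub: x - 7 = 18 or -10.
Step 4. [x - 7 = 18 or -10] the outer -7 inverts by adding 7, so sub: x = 25 or -3.

Answer: x ∈ {-3, 25}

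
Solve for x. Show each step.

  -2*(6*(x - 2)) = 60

Step 1. [-2*(6*(x - 2)) = 60] -2·(inner) — divide through by -2 ⇒ div: 6*(x - 2) = -30.
Step 2. [6*(x - 2) = -30] 6·(inner) — divide through by 6 ⇒ div: x - 2 = -5.
Step 3. [x - 2 = -5] -2 is outermost — add 2 both sides, so sub: x = -3.

Answer: x ∈ {-3}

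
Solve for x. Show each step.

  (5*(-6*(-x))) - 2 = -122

Step 1. [(5*(-6*(-x))) - 2 = -122] add 2: x sits inside (… - 2). So sub: 5*(-6*(-x)) = -120.
Step 2. [5*(-6*(-x)) = -120] leading coefficient 5: divide by 5, so div: -6*(-x) = -24.
Step 3. [-6*(-x) = -24] leading coefficient -6: divide by -6, so div: -x = 4.
Step 4. [-x = 4] leading − — multiply by −1. So neg: x = -4.

Answer: x ∈ {-4}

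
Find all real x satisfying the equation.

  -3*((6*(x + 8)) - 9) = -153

Step 1. [-3*((6*(x + 8)) - 9) = -153] leading coefficient -3: divide by -3, so div: (6*(x + 8)) - 9 = 51.
Step 2. [(6*(x + 8)) - 9 = 51] add 9: x sits inside (… - 9) ⇒ sub: 6*(x + 8) = 60.
Step 3. [6*(x + 8) = 60] divide by the outer 6 ⇒ div: x + 8 = 10.
Step 4. [x + 8 = 10] subtract 8: x sits inside (… + 8), so sub: x = 2.

Answer: x ∈ {2}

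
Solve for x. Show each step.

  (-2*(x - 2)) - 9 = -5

Step 1. [(-2*(x - 2)) - 9 = -5] -9 is outermost — add 9 both sides ⇒ sub: -2*(x - 2) = 4.
Step 2. [-2*(x - 2) = 4] divide by the outer -2 ⇒ div: x - 2 = -2.
Step 3. [x - 2 = -2] peel the -2: add 2 from each side. So sub: x = 0.

Answer: x ∈ {0}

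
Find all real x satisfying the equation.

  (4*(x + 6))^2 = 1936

Step 1. [(4*(x + 6))^2 = 1936] 1936 ≥ 0, LHS is (·)² — take ±√, so sqrt: 4*(x + 6) = 44 or -44.
Step 2. [4*(x + 6) = 44 or -44] divide by the outer 4, so div: x + 6 = 11 or -11.
Step 3. [x + 6 = 11 or -11] peel the +6: subtract 6 from each side. So sub: x = 5 or -17.

Answer: x ∈ {-17, 5}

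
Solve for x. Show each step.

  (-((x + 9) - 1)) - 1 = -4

Step 1. [(-((x + 9) - 1)) - 1 = -4] the outer -1 inverts by adding 1. So sub: -((x + 9) - 1) = -3.
Step 2. [-((x + 9) - 1) = -3] LHS negated; negate both sides, so neg: (x + 9) - 1 = 3.
Step 3. [(x + 9) - 1 = 3] add 1: x sits inside (… - 1), so sub: x + 9 = 4.
Step 4. [x + 9 = 4] subtract 9: x sits inside (… + 9) ⇒ sub: x = -5.

Answer: x ∈ {-5}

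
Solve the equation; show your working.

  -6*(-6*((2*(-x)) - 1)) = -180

Step 1. [-6*(-6*((2*(-x)) - 1)) = -180] LHS = -6·(…); ÷-6 both sides, so div: -6*((2*(-x)) - 1) = 30.
Step 2. [-6*((2*(-x)) - 1) = 30] -6·(inner) — divide through by -6, so div: (2*(-x)) - 1 = -5.
Step 3. [(2*(-x)) - 1 = -5] -1 is outermost — add 1 both sides. So sub: 2*(-x) = -4.
Step 4. [2*(-x) = -4] LHS = 2·(…); ÷2 both sides ⇒ div: -x = -2.
Step 5. [-x = -2] flip signs both sides. So neg: x = 2.

Answer: x ∈ {2}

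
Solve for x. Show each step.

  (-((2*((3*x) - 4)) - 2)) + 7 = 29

Step 1. [(-((2*((3*x) - 4)) - 2)) + 7 = 29] peel the +7: subtract 7 from each side ⇒ sub: -((2*((3*x) - 4)) - 2) = 22.
Step 2. [-((2*((3*x) - 4)) - 2) = 22] leading − — multiply by −1. So neg: (2*((3*x) - 4)) - 2 = -22.
Step 3. [(2*((3*x) - 4)) - 2 = -22] peel the -2: add 2 from each side. So sub: 2*((3*x) - 4) = -20.
Step 4. [2*((3*x) - 4) = -20] divide by the outer 2, so div: (3*x) - 4 = -10.
Step 5. [(3*x) - 4 = -10] peel the -4: add 4 from each side, so sub: 3*x = -6.
Step 6. [3*x = -6] leading coefficient 3: divide by 3. So div: x = -2.

Answer: x ∈ {-2}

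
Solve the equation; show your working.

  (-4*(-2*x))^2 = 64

Step 1. [(-4*(-2*x))^2 = 64] √ both sides: 64 ≥ 0 gives two branches, so sqrt: -4*(-2*x) = 8 or -8.
Step 2. [-4*(-2*x) = 8 or -8] divide by the outer -4 ⇒ div: -2*x = -2 or 2.
Step 3. [-2*x = -2 or 2] leading coefficient -2: divide by -2. So div: x = 1 or -1.

Answer: x ∈ {-1, 1}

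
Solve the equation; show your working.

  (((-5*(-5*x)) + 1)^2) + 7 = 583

Step 1. [(((-5*(-5*x)) + 1)^2) + 7 = 583] the outer +7 inverts by subtracting 7 ⇒ sub: ((-5*(-5*x)) + 1)^2 = 576.
Step 2. [((-5*(-5*x)) + 1)^2 = 576] √ both sides: 576 ≥ 0 gives two branches, so sqrt: (-5*(-5*x)) + 1 = 24 or -24.
Step 3. [(-5*(-5*x)) + 1 = 24 or -24] subtract 1: x sits inside (… + 1) ⇒ sub: -5*(-5*x) = 23 or -25.
Step 4. [-5*(-5*x) = 23 or -25] -5 out front; divide by -5, so div: -5*x = -23/5 or 5.
Step 5. [-5*x = -23/5 or 5] -5 out front; divide by -5, so div: x = 23/25 or -1.

Answer: x ∈ {-1, 23/25}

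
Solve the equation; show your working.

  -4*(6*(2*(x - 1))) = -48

Step 1. [-4*(6*(2*(x - 1))) = -48] leading coefficient -4: divide by -4 ⇒ div: 6*(2*(x - 1)) = 12.
Step 2. [6*(2*(x - 1)) = 12] LHS = 6·(…); ÷6 both sides, so div: 2*(x - 1) = 2.
Step 3. [2*(x - 1) = 2] 2·(inner) — divide through by 2 ⇒ div: x - 1 = 1.
Step 4. [x - 1 = 1] 1 comes off first (add 1), so sub: x = 2.

Answer: x ∈ {2}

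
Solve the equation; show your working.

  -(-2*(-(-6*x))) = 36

Step 1. [-(-2*(-(-6*x))) = 36] flip signs both sides ⇒ neg: -2*(-(-6*x)) = -36.
Step 2. [-2*(-(-6*x)) = -36] divide by the outer -2. So div: -(-6*x) = 18.
Step 3. [-(-6*x) = 18] LHS negated; negate both sides, so neg: -6*x = -18.
Step 4. [-6*x = -18] leading coefficient -6: divide by -6, so div: x = 3.

Answer: x ∈ {3}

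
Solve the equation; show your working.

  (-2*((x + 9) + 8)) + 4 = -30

Step 1. [(-2*((x + 9) + 8)) + 4 = -30] common factor -2 (LHS and -30) — divide through, so factor: ((x + 9) + 8) - 2 = 15.
Step 2. [((x + 9) + 8) - 2 = 15] peel the -2: add 2 from each side, so sub: (x + 9) + 8 = 17.
Step 3. [(x + 9) + 8 = 17] peel the +8: subtract 8 from each side. So sub: x + 9 = 9.
Step 4. [x + 9 = 9] 9 comes off first (subtract 9), so sub: x = 0.

Answer: x ∈ {0}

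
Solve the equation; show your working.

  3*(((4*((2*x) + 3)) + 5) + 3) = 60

Step 1. [3*(((4*((2*x) + 3)) + 5) + 3) = 60] 3·(inner) — divide through by 3 ⇒ div: ((4*((2*x) + 3)) + 5) + 3 = 20.
Step 2. [((4*((2*x) + 3)) + 5) + 3 = 20] +3 is outermost — subtract 3 both sides, so sub: (4*((2*x) + 3)) + 5 = 17.
Step 3. [(4*((2*x) + 3)) + 5 = 17] +5 is outermost — subtract 5 both sides, so sub: 4*((2*x) + 3) = 12.
Step 4. [4*((2*x) + 3) = 12] leading coefficient 4: divide by 4. So div: (2*x) + 3 = 3.
Step 5. [(2*x) + 3 = 3] 3 comes off first (subtract 3) ⇒ sub: 2*x = 0.
Step 6. [2*x = 0] LHS = 2·(…); ÷2 both sides ⇒ div: x = 0.

Answer: x ∈ {0}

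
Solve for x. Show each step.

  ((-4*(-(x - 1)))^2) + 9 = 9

Step 1. [((-4*(-(x - 1)))^2) + 9 = 9] the outer +9 inverts by subtracting 9. So sub: (-4*(-(x - 1)))^2 = 0.
Step 2. [(-4*(-(x - 1)))^2 = 0] LHS squared, RHS 0 ≥ 0: apply √ (±). So sqrt: -4*(-(x - 1)) = 0.
Step 3. [-4*(-(x - 1)) = 0] divide by the outer -4 ⇒ div: -(x - 1) = 0.
Step 4. [-(x - 1) = 0] flip signs both sides ⇒ neg: x - 1 = 0.
Step 5. [x - 1 = 0] the outer -1 inverts by adding 1, so sub: x = 1.

Answer: x ∈ {1}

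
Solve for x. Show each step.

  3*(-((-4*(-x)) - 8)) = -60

Step 1. [3*(-((-4*(-x)) - 8)) = -60] LHS = 3·(…); ÷3 both sides, so div: -((-4*(-x)) - 8) = -20.
Step 2. [-((-4*(-x)) - 8) = -20] leading − — multiply by −1 ⇒ neg: (-4*(-x)) - 8 = 20.
Step 3. [(-4*(-x)) - 8 = 20] -4 divides every term; factor it out. So factor: (-x) + 2 = -5.
Step 4. [(-x) + 2 = -5] the outer +2 inverts by subtracting 2. So sub: -x = -7.
Step 5. [-x = -7] flip signs both sides, so neg: x = 7.

Answer: x ∈ {7}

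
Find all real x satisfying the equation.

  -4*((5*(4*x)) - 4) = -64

Step 1. [-4*((5*(4*x)) - 4) = -64] -4·(inner) — divide through by -4, so div: (5*(4*x)) - 4 = 16.
Step 2. [(5*(4*x)) - 4 = 16] 4 comes off first (add 4). So sub: 5*(4*x) = 20.
Step 3. [5*(4*x) = 20] 5·(inner) — divide through by 5 ⇒ div: 4*x = 4.
Step 4. [4*x = 4] divide by the outer 4, so div: x = 1.

Answer: x ∈ {1}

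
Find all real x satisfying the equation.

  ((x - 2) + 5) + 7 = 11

Step 1. [((x - 2) + 5) + 7 = 11] +7 is outermost — subtract 7 both sides ⇒ sub: (x - 2) + 5 = 4.
Step 2. [(x - 2) + 5 = 4] peel the +5: subtract 5 from each side. So sub: x - 2 = -1.
Step 3. [x - 2 = -1] the outer -2 inverts by adding 2, so sub: x = 1.

Answer: x ∈ {1}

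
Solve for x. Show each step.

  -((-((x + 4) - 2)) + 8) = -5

Step 1. [-((-((x + 4) - 2)) + 8) = -5] LHS negated; negate both sides ⇒ neg: (-((x + 4) - 2)) + 8 = 5.
Step 2. [(-((x + 4) - 2)) + 8 = 5] +8 is outermost — subtract 8 both sides, so sub: -((x + 4) - 2) = -3.
Step 3. [-((x + 4) - 2) = -3] leading − — multiply by −1 ⇒ neg: (x + 4) - 2 = 3.
Step 4. [(x + 4) - 2 = 3] add 2: x sits inside (… - 2) ⇒ sub: x + 4 = 5.
Step 5. [x + 4 = 5] the outer +4 inverts by subtracting 4, so sub: x = 1.

Answer: x ∈ {1}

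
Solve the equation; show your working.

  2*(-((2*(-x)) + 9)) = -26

Step 1. [2*(-((2*(-x)) + 9)) = -26] 2 out front; divide by 2. So div: -((2*(-x)) + 9) = -13.
Step 2. [-((2*(-x)) + 9) = -13] leading − — multiply by −1. So neg: (2*(-x)) + 9 = 13.
Step 3. [(2*(-x)) + 9 = 13] the outer +9 inverts by subtracting 9, so sub: 2*(-x) = 4.
Step 4. [2*(-x) = 4] 2·(inner) — divide through by 2. So div: -x = 2.
Step 5. [-x = 2] LHS negated; negate both sides ⇒ neg: x = -2.

Answer: x ∈ {-2}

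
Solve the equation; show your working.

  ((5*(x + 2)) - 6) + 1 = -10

Step 1. [((5*(x + 2)) - 6) + 1 = -10] subtract 1: x sits inside (… + 1) ⇒ sub: (5*(x + 2)) - 6 = -11.
Step 2. [(5*(x + 2)) - 6 = -11] -6 is outermost — add 6 both sides, so sub: 5*(x + 2) = -5.
Step 3. [5*(x + 2) = -5] divide by the outer 5 ⇒ div: x + 2 = -1.
Step 4. [x + 2 = -1] +2 is outermost — subtract 2 both sides ⇒ sub: x = -3.

Answer: x ∈ {-3}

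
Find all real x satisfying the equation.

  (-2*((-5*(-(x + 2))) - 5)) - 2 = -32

Step 1. [(-2*((-5*(-(x + 2))) - 5)) - 2 = -32] add 2: x sits inside (… - 2) ⇒ sub: -2*((-5*(-(x + 2))) - 5) = -30.
Step 2. [-2*((-5*(-(x + 2))) - 5) = -30] divide by the outer -2 ⇒ div: (-5*(-(x + 2))) - 5 = 15.
Step 3. [(-5*(-(x + 2))) - 5 = 15] add 5: x sits inside (… - 5), so sub: -5*(-(x + 2)) = 20.
Step 4. [-5*(-(x + 2)) = 20] -5 out front; divide by -5. So div: -(x + 2) = -4.
Step 5. [-(x + 2) = -4] leading − — multiply by −1, so neg: x + 2 = 4.
Step 6. [x + 2 = 4] +2 is outermost — subtract 2 both sides, so sub: x = 2.

Answer: x ∈ {2}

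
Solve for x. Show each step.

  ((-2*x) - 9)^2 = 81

Step 1. [((-2*x) - 9)^2 = 81] LHS squared, RHS 81 ≥ 0: apply √ (±). So sqrt: (-2*x) - 9 = 9 or -9.
Step 2. [(-2*x) - 9 = 9 or -9] the outer -9 inverts by adding 9. So sub: -2*x = 18 or 0.
Step 3. [-2*x = 18 or 0] LHS = -2·(…); ÷-2 both sides. So div: x = -9 or 0.

Answer: x ∈ {-9, 0}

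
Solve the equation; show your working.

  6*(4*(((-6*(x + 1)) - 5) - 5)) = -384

Step 1. [6*(4*(((-6*(x + 1)) - 5) - 5)) = -384] divide by the outer 6. So div: 4*(((-6*(x + 1)) - 5) - 5) = -64.
Step 2. [4*(((-6*(x + 1)) - 5) - 5) = -64] 4·(inner) — divide through by 4, so div: ((-6*(x + 1)) - 5) - 5 = -16.
Step 3. [((-6*(x + 1)) - 5) - 5 = -16] the outer -5 inverts by adding 5, so sub: (-6*(x + 1)) - 5 = -11.
Step 4. [(-6*(x + 1)) - 5 = -11] peel the -5: add 5 from each side, so sub: -6*(x + 1) = -6.
Step 5. [-6*(x + 1) = -6] leading coefficient -6: divide by -6, so div: x + 1 = 1.
Step 6. [x + 1 = 1] 1 comes off first (subtract 1). So sub: x = 0.

Answer: x ∈ {0}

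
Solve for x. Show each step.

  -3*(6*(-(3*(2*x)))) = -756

Step 1. [-3*(6*(-(3*(2*x)))) = -756] divide by the outer -3, so div: 6*(-(3*(2*x))) = 252.
Step 2. [6*(-(3*(2*x))) = 252] 6·(inner) — divide through by 6. So div: -(3*(2*x)) = 42.
Step 3. [-(3*(2*x)) = 42] leading − — multiply by −1, so neg: 3*(2*x) = -42.
Step 4. [3*(2*x) = -42] divide by the outer 3, so div: 2*x = -14.
Step 5. [2*x = -14] leading coefficient 2: divide by 2. So div: x = -7.

Answer: x ∈ {-7}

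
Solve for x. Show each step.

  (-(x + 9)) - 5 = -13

Step 1. [(-(x + 9)) - 5 = -13] -5 is outermost — add 5 both sides ⇒ sub: -(x + 9) = -8.
Step 2. [-(x + 9) = -8] leading − — multiply by −1, so neg: x + 9 = 8.
Step 3. [x + 9 = 8] the outer +9 inverts by subtracting 9, so sub: x = -1.

Answer: x ∈ {-1}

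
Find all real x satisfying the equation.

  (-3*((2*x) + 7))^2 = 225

Step 1. [(-3*((2*x) + 7))^2 = 225] 225 ≥ 0, LHS is (·)² — take ±√. So sqrt: -3*((2*x) + 7) = 15 or -15.
Step 2. [-3*((2*x) + 7) = 15 or -15] leading coefficient -3: divide by -3, so div: (2*x) + 7 = -5 or 5.
Step 3. [(2*x) + 7 = -5 or 5] the outer +7 inverts by subtracting 7, so sub: 2*x = -12 or -2.
Step 4. [2*x = -12 or -2] LHS = 2·(…); ÷2 both sides ⇒ div: x = -6 or -1.

Answer: x ∈ {-6, -1}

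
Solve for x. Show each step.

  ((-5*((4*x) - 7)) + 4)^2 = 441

Step 1. [((-5*((4*x) - 7)) + 4)^2 = 441] LHS squared, RHS 441 ≥ 0: apply √ (±) ⇒ sqrt: (-5*((4*x) - 7)) + 4 = 21 or -21.
Step 2. [(-5*((4*x) - 7)) + 4 = 21 or -21] the outer +4 inverts by subtracting 4. So sub: -5*((4*x) - 7) = 17 or -25.
Step 3. [-5*((4*x) - 7) = 17 or -25] leading coefficient -5: divide by -5, so div: (4*x) - 7 = -17/5 or 5.
Step 4. [(4*x) - 7 = -17/5 or 5] peel the -7: add 7 from each side ⇒ sub: 4*x = 18/5 or 12.
Step 5. [4*x = 18/5 or 12] 4 out front; divide by 4, so div: x = 9/10 or 3.

Answer: x ∈ {9/10, 3}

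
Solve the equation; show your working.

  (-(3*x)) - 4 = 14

Step 1. [(-(3*x)) - 4 = 14] 4 comes off first (add 4). So sub: -(3*x) = 18.
Step 2. [-(3*x) = 18] LHS negated; negate both sides, so neg: 3*x = -18.
Step 3. [3*x = -18] 3·(inner) — divide through by 3 ⇒ div: x = -6.

Answer: x ∈ {-6}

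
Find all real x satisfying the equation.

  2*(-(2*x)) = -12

Step 1. [2*(-(2*x)) = -12] 2 out front; divide by 2. So div: -(2*x) = -6.
Step 2. [-(2*x) = -6] leading − — multiply by −1. So neg: 2*x = 6.
Step 3. [2*x = 6] 2 out front; divide by 2. So div: x = 3.

Answer: x ∈ {3}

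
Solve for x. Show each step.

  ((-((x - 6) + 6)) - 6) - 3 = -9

Step 1. [((-((x - 6) + 6)) - 6) - 3 = -9] the outer -3 inverts by adding 3 ⇒ sub: (-((x - 6) + 6)) - 6 = -6.
Step 2. [(-((x - 6) + 6)) - 6 = -6] 6 comes off first (add 6). So sub: -((x - 6) + 6) = 0.
Step 3. [-((x - 6) + 6) = 0] flip signs both sides ⇒ neg: (x - 6) + 6 = 0.
Step 4. [(x - 6) + 6 = 0] subtract 6: x sits inside (… + 6) ⇒ sub: x - 6 = -6.
Step 5. [x - 6 = -6] peel the -6: add 6 from each side. So sub: x = 0.

Answer: x ∈ {0}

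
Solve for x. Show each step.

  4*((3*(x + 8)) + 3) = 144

Step 1. [4*((3*(x + 8)) + 3) = 144] 4 out front; divide by 4, so div: (3*(x + 8)) + 3 = 36.
Step 2. [(3*(x + 8)) + 3 = 36] 3 | LHS and 3 | 36: pull 3 out, so factor: (x + 8) + 1 = 12.
Step 3. [(x + 8) + 1 = 12] 1 comes off first (subtract 1) ⇒ sub: x + 8 = 11.
Step 4. [x + 8 = 11] the outer +8 inverts by subtracting 8. So sub: x = 3.

Answer: x ∈ {3}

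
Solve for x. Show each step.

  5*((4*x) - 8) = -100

Step 1. [5*((4*x) - 8) = -100] 5·(inner) — divide through by 5, so div: (4*x) - 8 = -20.
Step 2. [(4*x) - 8 = -20] add 8: x sits inside (… - 8) ⇒ sub: 4*x = -12.
Step 3. [4*x = -12] leading coefficient 4: divide by 4. So div: x = -3.

Answer: x ∈ {-3}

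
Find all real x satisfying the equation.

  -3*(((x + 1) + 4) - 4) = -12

Step 1. [-3*(((x + 1) + 4) - 4) = -12] -3 out front; divide by -3. So div: ((x + 1) + 4) - 4 = 4.
Step 2. [((x + 1) + 4) - 4 = 4] peel the -4: add 4 from each side ⇒ sub: (x + 1) + 4 = 8.
Step 3. [(x + 1) + 4 = 8] subtract 4: x sits inside (… + 4). So sub: x + 1 = 4.
Step 4. [x + 1 = 4] subtract 1: x sits inside (… + 1), so sub: x = 3.

Answer: x ∈ {3}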